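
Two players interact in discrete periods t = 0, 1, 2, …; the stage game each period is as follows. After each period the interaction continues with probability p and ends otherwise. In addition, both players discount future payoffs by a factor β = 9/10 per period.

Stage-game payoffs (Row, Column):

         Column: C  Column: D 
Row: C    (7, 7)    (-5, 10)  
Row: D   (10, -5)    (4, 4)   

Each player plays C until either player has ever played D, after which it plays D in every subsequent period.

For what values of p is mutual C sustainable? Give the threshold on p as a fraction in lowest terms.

5/9

With continuation probability p and discount β, the effective per-period discount factor is βp.
Grim-trigger IC: βp ≥ (10−7)/(10−4) = 1/2.
So p ≥ (1/2)/(9/10) = 5/9.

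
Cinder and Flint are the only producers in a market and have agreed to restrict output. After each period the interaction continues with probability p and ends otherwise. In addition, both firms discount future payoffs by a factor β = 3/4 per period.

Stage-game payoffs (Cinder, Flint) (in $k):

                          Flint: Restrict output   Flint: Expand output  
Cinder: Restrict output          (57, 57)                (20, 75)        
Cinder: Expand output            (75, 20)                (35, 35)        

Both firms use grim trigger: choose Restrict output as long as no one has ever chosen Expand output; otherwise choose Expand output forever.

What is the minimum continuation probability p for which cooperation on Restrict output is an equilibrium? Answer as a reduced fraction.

3/5

Expected continuation weight on next period's payoff is β·p = 3/4·p, which plays the role of the discount factor.
Cooperation requires 3/4·p ≥ (75−57)/(75−35) = 9/20, hence p ≥ 3/5.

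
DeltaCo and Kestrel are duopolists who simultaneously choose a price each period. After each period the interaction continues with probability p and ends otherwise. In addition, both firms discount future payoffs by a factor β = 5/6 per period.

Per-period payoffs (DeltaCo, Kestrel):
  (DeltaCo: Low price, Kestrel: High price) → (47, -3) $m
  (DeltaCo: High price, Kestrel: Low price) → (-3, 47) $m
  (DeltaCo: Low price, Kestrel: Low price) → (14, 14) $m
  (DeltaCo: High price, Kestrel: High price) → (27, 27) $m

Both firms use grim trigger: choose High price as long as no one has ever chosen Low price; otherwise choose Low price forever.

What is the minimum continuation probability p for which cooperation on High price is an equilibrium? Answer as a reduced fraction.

8/11

Expected continuation weight on next period's payoff is β·p = 5/6·p, which plays the role of the discount factor.
Cooperation requires 5/6·p ≥ (47−27)/(47−14) = 20/33, hence p ≥ 8/11.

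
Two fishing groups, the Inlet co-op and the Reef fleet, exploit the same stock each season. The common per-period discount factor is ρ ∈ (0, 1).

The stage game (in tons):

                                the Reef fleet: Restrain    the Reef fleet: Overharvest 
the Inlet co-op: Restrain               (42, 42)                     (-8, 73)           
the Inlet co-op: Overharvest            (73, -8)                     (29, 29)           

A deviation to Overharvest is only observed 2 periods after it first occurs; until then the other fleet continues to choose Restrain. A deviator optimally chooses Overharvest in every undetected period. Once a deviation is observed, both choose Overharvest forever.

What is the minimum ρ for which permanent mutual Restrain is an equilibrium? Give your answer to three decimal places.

0.839

Deviating for the 2 undetected periods gains 73−42 = 31 per period over cooperation, then loses 42−29 = 13 per period forever once punishment starts.
Gain: 31(1 + ρ + … + ρ^1); loss: 13·ρ^2/(1−ρ).
No profitable deviation ⇔ 31(1−ρ^2) ≤ 13·ρ^2, i.e. ρ^2 ≥ 31/(31+13) = 31/44.
Hence ρ ≥ (31/44)^(1/2) ≈ 0.839.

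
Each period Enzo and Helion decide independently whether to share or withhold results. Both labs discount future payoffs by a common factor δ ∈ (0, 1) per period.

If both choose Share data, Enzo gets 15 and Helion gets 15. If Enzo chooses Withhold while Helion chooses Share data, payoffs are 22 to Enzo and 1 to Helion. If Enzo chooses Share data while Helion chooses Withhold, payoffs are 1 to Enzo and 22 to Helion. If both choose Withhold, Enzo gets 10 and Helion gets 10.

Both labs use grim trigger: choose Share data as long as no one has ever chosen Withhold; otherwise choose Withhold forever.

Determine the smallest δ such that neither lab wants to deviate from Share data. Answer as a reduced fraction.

7/12

15/(1−δ) ≥ 22 + 10δ/(1−δ)
15 ≥ 22 − 12δ
δ ≥ 7/12.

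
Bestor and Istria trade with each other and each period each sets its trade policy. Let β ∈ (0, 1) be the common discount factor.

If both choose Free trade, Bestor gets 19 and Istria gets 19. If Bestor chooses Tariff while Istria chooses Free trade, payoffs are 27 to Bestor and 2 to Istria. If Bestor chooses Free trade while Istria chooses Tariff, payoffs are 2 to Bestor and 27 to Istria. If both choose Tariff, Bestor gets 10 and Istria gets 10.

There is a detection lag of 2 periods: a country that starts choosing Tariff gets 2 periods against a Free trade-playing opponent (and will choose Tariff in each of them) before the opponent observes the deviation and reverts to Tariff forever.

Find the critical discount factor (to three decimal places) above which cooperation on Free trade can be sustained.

0.686

Deviating for the 2 undetected periods gains 27−19 = 8 per period over cooperation, then loses 19−10 = 9 per period forever once punishment starts.
Gain: 8(1 + β + … + β^1); loss: 9·β^2/(1−β).
No profitable deviation ⇔ 8(1−β^2) ≤ 9·β^2, i.e. β^2 ≥ 8/(8+9) = 8/17.
Hence β ≥ (8/17)^(1/2) ≈ 0.686.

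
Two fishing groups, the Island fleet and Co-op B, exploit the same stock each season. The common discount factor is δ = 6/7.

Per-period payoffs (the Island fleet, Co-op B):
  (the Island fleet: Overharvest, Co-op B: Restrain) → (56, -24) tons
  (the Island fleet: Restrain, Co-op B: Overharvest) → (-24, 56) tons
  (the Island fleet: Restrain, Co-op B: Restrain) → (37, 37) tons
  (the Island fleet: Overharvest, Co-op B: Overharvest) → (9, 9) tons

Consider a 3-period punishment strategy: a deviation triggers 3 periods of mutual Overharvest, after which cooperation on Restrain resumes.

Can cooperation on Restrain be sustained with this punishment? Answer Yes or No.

Yes

IC: δ+…+δ^3 ≥ (56−37)/(37−9) = 19/28.
At δ = 6/7: partial sum = 2.2216 ≥ 0.6786. Cooperation sustainable.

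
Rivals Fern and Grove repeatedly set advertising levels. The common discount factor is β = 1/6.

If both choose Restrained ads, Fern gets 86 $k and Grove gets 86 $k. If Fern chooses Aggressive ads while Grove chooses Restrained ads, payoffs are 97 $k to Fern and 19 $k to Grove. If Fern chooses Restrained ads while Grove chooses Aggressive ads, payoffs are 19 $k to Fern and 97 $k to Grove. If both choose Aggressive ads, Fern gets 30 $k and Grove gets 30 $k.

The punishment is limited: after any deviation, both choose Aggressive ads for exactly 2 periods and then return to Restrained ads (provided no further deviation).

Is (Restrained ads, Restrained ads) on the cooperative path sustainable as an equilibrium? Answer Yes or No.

Comparing payoff streams over the 3 periods until play realigns: cooperate → 86(1+β+…+β^2); deviate → 97 + 30(β+…+β^2).
Cooperation is sustained iff (86−30)(β+…+β^2) ≥ 97−86.
β+…+β^2 = 1/6·(1−(1/6)^2)/(1−1/6) = 0.1944, and (97−86)/(86−30) = 0.1964.
0.1944 < 0.1964, so cooperation is not sustainable.

No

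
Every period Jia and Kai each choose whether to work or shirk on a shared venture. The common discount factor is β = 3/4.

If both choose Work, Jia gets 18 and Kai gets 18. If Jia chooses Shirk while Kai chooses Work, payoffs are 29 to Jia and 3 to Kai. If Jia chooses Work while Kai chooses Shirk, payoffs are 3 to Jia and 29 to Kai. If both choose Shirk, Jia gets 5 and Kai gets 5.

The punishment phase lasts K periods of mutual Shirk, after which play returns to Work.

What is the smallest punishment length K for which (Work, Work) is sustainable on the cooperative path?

No profitable deviation requires (18−5)(β+…+β^K) ≥ 29−18, i.e. β+…+β^K ≥ 11/13 ≈ 0.8462.
With β = 3/4, the partial sums are K=1: 0.7500, K=2: 1.3125.
K = 2 is the first length at which the sum reaches 0.8462.

2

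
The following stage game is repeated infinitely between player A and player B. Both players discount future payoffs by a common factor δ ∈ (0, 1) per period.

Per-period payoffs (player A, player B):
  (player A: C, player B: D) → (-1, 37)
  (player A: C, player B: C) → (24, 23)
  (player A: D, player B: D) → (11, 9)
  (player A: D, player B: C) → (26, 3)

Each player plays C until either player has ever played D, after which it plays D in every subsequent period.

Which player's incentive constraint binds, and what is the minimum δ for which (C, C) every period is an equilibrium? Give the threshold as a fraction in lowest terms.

player B; δ ≥ 1/2

player A: cooperation gives 24 each period; deviation gives 26 once then 11 forever.
  24/(1−δ) ≥ 26 + 11δ/(1−δ) ⇒ δ ≥ 2/15.
player B: cooperation gives 23 each period; deviation gives 37 once then 9 forever.
  δ ≥ 14/28 = 1/2.
Both must hold, so the binding constraint is player B's: δ ≥ 1/2.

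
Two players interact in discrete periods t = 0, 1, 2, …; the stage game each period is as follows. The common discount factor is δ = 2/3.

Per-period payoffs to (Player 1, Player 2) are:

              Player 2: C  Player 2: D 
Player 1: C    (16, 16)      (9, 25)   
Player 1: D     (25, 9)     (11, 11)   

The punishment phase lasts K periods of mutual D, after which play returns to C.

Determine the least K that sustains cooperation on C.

6

IC: δ(1−δ^K)/(1−δ) ≥ (25−16)/(16−11) = 9/5.
With δ = 2/3: need 1 − δ^K ≥ 9/5·(1−2/3)/(2/3), i.e. δ^K ≤ 0.1000.
Since (2/3)^5 = 0.1317 and (2/3)^6 = 0.0878, the smallest such K is 6.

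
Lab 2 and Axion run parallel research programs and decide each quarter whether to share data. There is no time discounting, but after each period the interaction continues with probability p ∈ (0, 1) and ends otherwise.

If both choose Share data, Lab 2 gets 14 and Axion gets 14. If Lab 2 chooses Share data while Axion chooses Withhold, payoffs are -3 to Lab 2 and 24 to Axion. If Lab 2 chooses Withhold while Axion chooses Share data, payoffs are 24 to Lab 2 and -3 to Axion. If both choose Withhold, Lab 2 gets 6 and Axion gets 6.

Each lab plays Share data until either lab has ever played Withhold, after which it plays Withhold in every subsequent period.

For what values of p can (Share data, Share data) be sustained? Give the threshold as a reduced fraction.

5/9

With no time discounting, the continuation probability p plays the role of the discount factor.
Grim-trigger IC: 14/(1−p) ≥ 24 + 6p/(1−p) ⇒ p ≥ (24−14)/(24−6) = 5/9.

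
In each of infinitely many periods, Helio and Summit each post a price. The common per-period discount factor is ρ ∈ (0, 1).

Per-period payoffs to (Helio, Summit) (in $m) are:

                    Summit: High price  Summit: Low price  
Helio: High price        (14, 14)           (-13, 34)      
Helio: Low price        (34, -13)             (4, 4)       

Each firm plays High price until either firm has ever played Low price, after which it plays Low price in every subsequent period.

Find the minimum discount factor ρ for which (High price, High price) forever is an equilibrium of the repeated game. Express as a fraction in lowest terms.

2/3

Under grim trigger the critical discount factor is (T−C)/(T−P) with T = 34, C = 14, P = 4.
ρ* = (34−14)/(34−4) = 20/30 = 2/3.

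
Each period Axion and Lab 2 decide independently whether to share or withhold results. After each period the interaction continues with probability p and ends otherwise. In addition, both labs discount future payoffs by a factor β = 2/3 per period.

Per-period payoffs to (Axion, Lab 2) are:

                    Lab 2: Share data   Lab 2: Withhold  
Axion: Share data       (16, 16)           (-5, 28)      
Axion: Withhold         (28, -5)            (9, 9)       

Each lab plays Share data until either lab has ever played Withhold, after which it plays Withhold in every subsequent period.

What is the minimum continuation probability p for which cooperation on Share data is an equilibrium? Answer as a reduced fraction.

18/19

With continuation probability p and discount β, the effective per-period discount factor is βp.
Grim-trigger IC: βp ≥ (28−16)/(28−9) = 12/19.
So p ≥ (12/19)/(2/3) = 18/19.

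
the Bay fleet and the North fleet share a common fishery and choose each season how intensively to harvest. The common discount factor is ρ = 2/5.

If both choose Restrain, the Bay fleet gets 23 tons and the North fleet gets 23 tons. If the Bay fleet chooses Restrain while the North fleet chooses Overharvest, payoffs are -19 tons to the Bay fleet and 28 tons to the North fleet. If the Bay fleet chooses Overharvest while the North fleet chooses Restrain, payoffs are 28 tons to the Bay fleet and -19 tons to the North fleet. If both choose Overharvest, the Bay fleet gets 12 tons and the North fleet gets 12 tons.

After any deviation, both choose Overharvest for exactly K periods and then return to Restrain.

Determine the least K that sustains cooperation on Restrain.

2

IC: ρ(1−ρ^K)/(1−ρ) ≥ (28−23)/(23−12) = 5/11.
With ρ = 2/5: need 1 − ρ^K ≥ 5/11·(1−2/5)/(2/5), i.e. ρ^K ≤ 0.3182.
Since (2/5)^1 = 0.4000 and (2/5)^2 = 0.1600, the smallest such K is 2.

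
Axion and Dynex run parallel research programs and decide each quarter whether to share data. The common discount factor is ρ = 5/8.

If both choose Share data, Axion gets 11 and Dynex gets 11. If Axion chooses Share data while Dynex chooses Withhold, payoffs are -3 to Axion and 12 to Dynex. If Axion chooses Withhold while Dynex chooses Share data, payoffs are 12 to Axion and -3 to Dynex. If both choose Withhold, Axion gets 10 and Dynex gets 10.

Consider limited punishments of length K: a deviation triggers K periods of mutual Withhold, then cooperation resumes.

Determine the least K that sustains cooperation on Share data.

IC: ρ(1−ρ^K)/(1−ρ) ≥ (12−11)/(11−10) = 1.
With ρ = 5/8: need 1 − ρ^K ≥ 1·(1−5/8)/(5/8), i.e. ρ^K ≤ 0.4000.
Since (5/8)^1 = 0.6250 and (5/8)^2 = 0.3906, the smallest such K is 2.

2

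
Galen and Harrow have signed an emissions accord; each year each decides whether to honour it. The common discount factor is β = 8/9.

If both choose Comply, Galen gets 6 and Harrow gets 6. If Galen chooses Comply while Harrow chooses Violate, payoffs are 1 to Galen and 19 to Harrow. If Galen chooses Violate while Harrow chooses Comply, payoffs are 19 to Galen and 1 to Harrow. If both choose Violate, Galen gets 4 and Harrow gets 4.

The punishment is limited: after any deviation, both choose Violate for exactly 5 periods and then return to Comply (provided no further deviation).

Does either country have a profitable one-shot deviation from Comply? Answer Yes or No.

Yes

Comparing payoff streams over the 6 periods until play realigns: cooperate → 6(1+β+…+β^5); deviate → 19 + 4(β+…+β^5).
Cooperation is sustained iff (6−4)(β+…+β^5) ≥ 19−6.
β+…+β^5 = 8/9·(1−(8/9)^5)/(1−8/9) = 3.5606, and (19−6)/(6−4) = 6.5000.
3.5606 < 6.5000, so cooperation is not sustainable.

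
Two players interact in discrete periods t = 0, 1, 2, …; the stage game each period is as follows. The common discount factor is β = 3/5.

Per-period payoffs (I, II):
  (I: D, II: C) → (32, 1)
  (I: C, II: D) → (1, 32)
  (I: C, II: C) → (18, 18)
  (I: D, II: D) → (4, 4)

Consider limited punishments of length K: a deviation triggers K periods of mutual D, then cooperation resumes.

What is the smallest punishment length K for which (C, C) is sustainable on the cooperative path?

IC: β(1−β^K)/(1−β) ≥ (32−18)/(18−4) = 1.
With β = 3/5: need 1 − β^K ≥ 1·(1−3/5)/(3/5), i.e. β^K ≤ 0.3333.
Since (3/5)^2 = 0.3600 and (3/5)^3 = 0.2160, the smallest such K is 3.

3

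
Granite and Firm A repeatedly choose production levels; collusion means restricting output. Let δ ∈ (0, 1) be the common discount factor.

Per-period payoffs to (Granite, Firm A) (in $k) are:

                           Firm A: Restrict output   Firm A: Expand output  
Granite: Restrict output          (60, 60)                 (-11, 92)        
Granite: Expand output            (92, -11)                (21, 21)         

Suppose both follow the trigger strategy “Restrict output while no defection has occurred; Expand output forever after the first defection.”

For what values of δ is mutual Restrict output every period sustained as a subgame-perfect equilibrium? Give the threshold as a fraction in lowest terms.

32/71

60/(1−δ) ≥ 92 + 21δ/(1−δ)
60 ≥ 92 − 71δ
δ ≥ 32/71.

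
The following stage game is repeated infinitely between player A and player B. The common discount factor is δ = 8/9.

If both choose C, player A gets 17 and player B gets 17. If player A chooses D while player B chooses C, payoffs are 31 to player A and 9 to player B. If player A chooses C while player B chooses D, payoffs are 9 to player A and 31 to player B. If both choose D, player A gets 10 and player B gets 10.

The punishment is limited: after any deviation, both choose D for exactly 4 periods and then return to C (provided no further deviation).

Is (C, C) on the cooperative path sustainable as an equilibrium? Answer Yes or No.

A one-shot deviation gives 31 now, then 10 for 4 periods, then back to 17.
Gain from deviating: (31−17) today; loss: (17−10) in each of the next 4 periods.
No-deviation condition: (17−10)(δ+…+δ^4) ≥ 31−17, i.e. δ+…+δ^4 ≥ 2.
At δ = 8/9: δ+…+δ^4 = 3.0056 ≥ 2.0000.
So cooperation is sustainable.

Yes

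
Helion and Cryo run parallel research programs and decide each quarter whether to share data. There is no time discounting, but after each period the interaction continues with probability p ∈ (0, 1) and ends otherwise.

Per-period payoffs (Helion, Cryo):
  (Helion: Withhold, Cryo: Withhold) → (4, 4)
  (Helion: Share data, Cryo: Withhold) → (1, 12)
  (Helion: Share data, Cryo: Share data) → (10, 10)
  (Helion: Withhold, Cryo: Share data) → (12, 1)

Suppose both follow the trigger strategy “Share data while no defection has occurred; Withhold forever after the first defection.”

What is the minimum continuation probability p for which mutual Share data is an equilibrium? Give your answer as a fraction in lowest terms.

1/4

With no time discounting, the continuation probability p plays the role of the discount factor.
Grim-trigger IC: 10/(1−p) ≥ 12 + 4p/(1−p) ⇒ p ≥ (12−10)/(12−4) = 1/4.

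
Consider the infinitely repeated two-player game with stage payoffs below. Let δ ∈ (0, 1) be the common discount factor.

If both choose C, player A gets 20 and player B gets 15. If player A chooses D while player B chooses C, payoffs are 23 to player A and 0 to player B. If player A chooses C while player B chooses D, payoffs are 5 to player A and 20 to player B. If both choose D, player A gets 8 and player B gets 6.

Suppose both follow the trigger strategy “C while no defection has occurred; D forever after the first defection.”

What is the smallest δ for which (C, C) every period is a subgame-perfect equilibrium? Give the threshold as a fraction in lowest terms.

5/14

player A's threshold: (23−20)/(23−8) = 1/5.
player B's threshold: (20−15)/(20−6) = 5/14.
1/5 < 5/14, so player B binds and δ* = 5/14.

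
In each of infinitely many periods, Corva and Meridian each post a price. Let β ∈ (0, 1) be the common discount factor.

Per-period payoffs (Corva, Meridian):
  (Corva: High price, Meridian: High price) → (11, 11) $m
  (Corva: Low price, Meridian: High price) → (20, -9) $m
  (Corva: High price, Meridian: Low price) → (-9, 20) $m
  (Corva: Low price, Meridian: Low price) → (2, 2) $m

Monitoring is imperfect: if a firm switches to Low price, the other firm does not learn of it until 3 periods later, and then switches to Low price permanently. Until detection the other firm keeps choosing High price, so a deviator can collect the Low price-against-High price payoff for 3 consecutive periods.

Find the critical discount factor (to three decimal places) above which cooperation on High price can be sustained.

0.794

A deviator earns 20 for 3 periods, then 2 forever; cooperating earns 11 forever. Multiplying the IC by (1−β):
11 ≥ 20(1−β^3) + 2β^3, so 18·β^3 ≥ 9 and β^3 ≥ 1/2.
β ≥ (1/2)^(1/3) ≈ 0.794.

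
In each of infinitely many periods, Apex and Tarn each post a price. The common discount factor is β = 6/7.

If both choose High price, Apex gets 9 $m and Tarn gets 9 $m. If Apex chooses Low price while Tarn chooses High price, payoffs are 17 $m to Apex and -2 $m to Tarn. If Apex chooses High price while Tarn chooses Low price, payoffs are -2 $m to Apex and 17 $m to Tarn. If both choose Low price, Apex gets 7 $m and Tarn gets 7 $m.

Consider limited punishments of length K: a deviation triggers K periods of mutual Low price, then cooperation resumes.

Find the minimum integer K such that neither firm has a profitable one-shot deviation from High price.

IC: β(1−β^K)/(1−β) ≥ (17−9)/(9−7) = 4.
With β = 6/7: need 1 − β^K ≥ 4·(1−6/7)/(6/7), i.e. β^K ≤ 0.3333.
Since (6/7)^7 = 0.3399 and (6/7)^8 = 0.2914, the smallest such K is 8.

8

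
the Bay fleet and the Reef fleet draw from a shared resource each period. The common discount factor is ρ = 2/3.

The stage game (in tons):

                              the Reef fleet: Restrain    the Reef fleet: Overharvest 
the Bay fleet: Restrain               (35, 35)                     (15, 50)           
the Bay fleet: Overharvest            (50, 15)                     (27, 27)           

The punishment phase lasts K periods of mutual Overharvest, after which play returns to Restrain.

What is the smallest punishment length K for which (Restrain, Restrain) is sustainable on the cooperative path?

No profitable deviation requires (35−27)(ρ+…+ρ^K) ≥ 50−35, i.e. ρ+…+ρ^K ≥ 15/8 ≈ 1.8750.
With ρ = 2/3, the partial sums are K=1: 0.6667, K=2: 1.1111, …, K=5: 1.7366, K=6: 1.8244, K=7: 1.8829.
K = 7 is the first length at which the sum reaches 1.8750.

7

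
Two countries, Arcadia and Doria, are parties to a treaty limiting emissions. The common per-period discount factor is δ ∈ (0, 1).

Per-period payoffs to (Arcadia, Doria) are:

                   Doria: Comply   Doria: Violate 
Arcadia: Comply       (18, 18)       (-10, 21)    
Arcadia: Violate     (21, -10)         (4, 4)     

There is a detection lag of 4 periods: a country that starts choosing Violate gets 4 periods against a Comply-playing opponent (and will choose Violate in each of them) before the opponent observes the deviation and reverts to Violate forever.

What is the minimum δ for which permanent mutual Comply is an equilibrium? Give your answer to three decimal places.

A deviator earns 21 for 4 periods, then 4 forever; cooperating earns 18 forever. Multiplying the IC by (1−δ):
18 ≥ 21(1−δ^4) + 4δ^4, so 17·δ^4 ≥ 3 and δ^4 ≥ 3/17.
δ ≥ (3/17)^(1/4) ≈ 0.648.

0.648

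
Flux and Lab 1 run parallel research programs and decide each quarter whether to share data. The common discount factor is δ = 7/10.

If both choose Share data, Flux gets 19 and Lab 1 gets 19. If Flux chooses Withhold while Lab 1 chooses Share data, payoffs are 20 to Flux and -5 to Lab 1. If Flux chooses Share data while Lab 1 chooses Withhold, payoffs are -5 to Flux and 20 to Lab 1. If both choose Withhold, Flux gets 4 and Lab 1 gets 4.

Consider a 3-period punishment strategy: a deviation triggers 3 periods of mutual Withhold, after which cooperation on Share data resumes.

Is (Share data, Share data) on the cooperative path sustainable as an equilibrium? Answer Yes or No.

A one-shot deviation gives 20 now, then 4 for 3 periods, then back to 19.
Gain from deviating: (20−19) today; loss: (19−4) in each of the next 3 periods.
No-deviation condition: (19−4)(δ+…+δ^3) ≥ 20−19, i.e. δ+…+δ^3 ≥ 1/15.
At δ = 7/10: δ+…+δ^3 = 1.5330 ≥ 0.0667.
So cooperation is sustainable.

Yes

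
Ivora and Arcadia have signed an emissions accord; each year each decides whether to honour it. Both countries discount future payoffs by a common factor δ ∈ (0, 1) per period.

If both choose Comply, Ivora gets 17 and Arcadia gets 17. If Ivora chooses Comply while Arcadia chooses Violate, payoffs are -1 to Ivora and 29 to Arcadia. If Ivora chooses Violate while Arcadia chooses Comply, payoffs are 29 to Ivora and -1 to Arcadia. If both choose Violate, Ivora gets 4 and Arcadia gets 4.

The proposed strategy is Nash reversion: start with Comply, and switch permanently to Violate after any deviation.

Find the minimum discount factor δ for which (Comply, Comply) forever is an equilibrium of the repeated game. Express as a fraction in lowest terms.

12/25

Cooperation forever yields 17 each period: 17/(1−δ).
Deviating yields 29 once, then 4 forever: 29 + 4δ/(1−δ).
No profitable deviation requires 17/(1−δ) ≥ 29 + 4δ/(1−δ).
Multiplying by (1−δ): 17 ≥ 29(1−δ) + 4δ = 29 − 25δ.
So 25δ ≥ 12, i.e. δ ≥ 12/25.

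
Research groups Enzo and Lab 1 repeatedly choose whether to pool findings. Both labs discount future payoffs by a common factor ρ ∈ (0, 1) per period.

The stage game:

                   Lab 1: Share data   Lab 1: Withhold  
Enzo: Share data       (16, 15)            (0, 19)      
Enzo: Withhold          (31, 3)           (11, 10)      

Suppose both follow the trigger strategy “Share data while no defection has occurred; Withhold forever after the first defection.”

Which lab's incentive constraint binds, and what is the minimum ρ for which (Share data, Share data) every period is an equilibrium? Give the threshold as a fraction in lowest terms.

Enzo; ρ ≥ 3/4

Enzo: cooperation gives 16 each period; deviation gives 31 once then 11 forever.
  16/(1−ρ) ≥ 31 + 11ρ/(1−ρ) ⇒ ρ ≥ 15/20 = 3/4.
Lab 1: cooperation gives 15 each period; deviation gives 19 once then 10 forever.
  ρ ≥ 4/9.
Both must hold, so the binding constraint is Enzo's: ρ ≥ 3/4.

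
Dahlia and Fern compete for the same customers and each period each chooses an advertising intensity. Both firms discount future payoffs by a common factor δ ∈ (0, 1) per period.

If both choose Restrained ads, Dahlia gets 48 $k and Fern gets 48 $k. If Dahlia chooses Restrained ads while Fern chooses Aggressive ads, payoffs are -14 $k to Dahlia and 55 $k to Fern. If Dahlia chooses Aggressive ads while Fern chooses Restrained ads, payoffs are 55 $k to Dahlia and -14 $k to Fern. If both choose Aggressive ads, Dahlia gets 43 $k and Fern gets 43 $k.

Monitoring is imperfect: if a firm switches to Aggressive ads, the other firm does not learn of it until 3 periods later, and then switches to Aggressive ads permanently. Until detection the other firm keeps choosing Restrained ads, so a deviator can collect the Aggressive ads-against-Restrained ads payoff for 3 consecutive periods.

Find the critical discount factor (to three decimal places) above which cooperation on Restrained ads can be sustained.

0.836

A deviator earns 55 for 3 periods, then 43 forever; cooperating earns 48 forever. Multiplying the IC by (1−δ):
48 ≥ 55(1−δ^3) + 43δ^3, so 12·δ^3 ≥ 7 and δ^3 ≥ 7/12.
δ ≥ (7/12)^(1/3) ≈ 0.836.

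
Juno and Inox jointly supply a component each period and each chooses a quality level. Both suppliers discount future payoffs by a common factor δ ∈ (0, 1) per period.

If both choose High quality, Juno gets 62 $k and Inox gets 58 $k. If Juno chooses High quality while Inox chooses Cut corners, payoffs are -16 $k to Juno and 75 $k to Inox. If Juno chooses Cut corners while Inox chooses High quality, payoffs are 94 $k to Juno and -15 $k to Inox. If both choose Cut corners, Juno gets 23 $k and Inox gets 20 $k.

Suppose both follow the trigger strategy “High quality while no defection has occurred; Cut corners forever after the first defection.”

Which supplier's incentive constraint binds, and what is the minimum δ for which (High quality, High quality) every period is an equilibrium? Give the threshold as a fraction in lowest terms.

Juno; δ ≥ 32/71

For Juno: deviation gain 94−62 = 32, per-period punishment loss 62−23 = 39. IC gives δ ≥ 32/71.
For Inox: gain 17, loss 38 per period, so δ ≥ 17/55.
The tighter constraint is Juno's, so cooperation needs δ ≥ 32/71.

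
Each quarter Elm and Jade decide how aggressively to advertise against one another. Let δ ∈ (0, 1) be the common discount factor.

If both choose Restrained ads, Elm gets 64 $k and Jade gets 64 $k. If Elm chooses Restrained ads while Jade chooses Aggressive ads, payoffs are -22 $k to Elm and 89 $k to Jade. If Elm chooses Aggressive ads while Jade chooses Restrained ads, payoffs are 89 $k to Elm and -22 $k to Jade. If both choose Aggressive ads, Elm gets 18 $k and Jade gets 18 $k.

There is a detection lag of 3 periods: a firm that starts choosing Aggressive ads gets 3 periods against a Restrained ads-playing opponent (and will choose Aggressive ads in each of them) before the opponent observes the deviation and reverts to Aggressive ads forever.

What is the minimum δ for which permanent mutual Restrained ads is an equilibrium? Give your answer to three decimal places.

0.706

Deviating for the 3 undetected periods gains 89−64 = 25 per period over cooperation, then loses 64−18 = 46 per period forever once punishment starts.
Gain: 25(1 + δ + … + δ^2); loss: 46·δ^3/(1−δ).
No profitable deviation ⇔ 25(1−δ^3) ≤ 46·δ^3, i.e. δ^3 ≥ 25/(25+46) = 25/71.
Hence δ ≥ (25/71)^(1/3) ≈ 0.706.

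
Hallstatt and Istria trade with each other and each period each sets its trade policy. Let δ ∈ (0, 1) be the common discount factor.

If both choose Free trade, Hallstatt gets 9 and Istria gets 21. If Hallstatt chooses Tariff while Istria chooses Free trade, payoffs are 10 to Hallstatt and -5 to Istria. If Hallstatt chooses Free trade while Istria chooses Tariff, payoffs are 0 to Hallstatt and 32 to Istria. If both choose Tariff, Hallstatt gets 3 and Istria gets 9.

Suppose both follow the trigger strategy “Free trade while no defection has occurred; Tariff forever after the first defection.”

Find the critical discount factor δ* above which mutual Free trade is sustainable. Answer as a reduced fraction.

Hallstatt's threshold: (10−9)/(10−3) = 1/7.
Istria's threshold: (32−21)/(32−9) = 11/23.
1/7 < 11/23, so Istria binds and δ* = 11/23.

11/23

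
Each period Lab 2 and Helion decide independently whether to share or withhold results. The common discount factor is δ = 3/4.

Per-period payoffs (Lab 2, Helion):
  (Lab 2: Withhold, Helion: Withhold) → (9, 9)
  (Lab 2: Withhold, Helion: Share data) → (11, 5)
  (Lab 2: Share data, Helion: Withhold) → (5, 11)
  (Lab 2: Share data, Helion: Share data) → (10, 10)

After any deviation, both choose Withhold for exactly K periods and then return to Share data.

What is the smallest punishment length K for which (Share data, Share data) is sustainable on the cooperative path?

No profitable deviation requires (10−9)(δ+…+δ^K) ≥ 11−10, i.e. δ+…+δ^K ≥ 1 ≈ 1.0000.
With δ = 3/4, the partial sums are K=1: 0.7500, K=2: 1.3125.
K = 2 is the first length at which the sum reaches 1.0000.

2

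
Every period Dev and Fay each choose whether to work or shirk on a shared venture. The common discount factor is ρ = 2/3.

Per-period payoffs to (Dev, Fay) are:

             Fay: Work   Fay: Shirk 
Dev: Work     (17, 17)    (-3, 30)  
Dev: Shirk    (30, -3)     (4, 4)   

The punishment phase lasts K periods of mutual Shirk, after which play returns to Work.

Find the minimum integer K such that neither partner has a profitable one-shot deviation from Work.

IC: ρ(1−ρ^K)/(1−ρ) ≥ (30−17)/(17−4) = 1.
With ρ = 2/3: need 1 − ρ^K ≥ 1·(1−2/3)/(2/3), i.e. ρ^K ≤ 0.5000.
Since (2/3)^1 = 0.6667 and (2/3)^2 = 0.4444, the smallest such K is 2.

2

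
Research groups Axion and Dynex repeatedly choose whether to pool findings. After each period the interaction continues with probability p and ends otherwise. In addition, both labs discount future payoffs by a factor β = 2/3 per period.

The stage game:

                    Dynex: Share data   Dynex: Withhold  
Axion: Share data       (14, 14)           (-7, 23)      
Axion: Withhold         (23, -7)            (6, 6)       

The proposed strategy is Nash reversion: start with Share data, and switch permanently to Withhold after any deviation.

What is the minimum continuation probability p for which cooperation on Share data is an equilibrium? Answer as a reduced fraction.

Expected continuation weight on next period's payoff is β·p = 2/3·p, which plays the role of the discount factor.
Cooperation requires 2/3·p ≥ (23−14)/(23−6) = 9/17, hence p ≥ 27/34.

27/34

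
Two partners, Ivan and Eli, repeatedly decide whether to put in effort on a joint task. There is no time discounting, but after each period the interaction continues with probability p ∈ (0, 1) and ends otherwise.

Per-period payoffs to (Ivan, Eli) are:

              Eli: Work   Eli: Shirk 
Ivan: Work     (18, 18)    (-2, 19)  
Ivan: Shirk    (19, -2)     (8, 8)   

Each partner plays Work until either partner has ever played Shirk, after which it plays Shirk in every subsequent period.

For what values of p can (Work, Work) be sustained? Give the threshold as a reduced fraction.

With no time discounting, the continuation probability p plays the role of the discount factor.
Grim-trigger IC: 18/(1−p) ≥ 19 + 8p/(1−p) ⇒ p ≥ (19−18)/(19−8) = 1/11.

1/11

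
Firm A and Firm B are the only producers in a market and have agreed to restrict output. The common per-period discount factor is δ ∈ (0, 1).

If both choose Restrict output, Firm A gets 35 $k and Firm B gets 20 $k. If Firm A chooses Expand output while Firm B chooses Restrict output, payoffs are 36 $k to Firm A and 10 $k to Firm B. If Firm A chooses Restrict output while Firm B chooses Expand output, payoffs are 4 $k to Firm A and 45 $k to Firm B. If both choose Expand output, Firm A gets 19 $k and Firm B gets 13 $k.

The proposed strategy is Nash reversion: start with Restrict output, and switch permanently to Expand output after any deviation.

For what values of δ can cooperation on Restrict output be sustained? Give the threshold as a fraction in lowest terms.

Firm A: cooperation gives 35 each period; deviation gives 36 once then 19 forever.
  35/(1−δ) ≥ 36 + 19δ/(1−δ) ⇒ δ ≥ 1/17.
Firm B: cooperation gives 20 each period; deviation gives 45 once then 13 forever.
  δ ≥ 25/32.
Both must hold, so the binding constraint is Firm B's: δ ≥ 25/32.

25/32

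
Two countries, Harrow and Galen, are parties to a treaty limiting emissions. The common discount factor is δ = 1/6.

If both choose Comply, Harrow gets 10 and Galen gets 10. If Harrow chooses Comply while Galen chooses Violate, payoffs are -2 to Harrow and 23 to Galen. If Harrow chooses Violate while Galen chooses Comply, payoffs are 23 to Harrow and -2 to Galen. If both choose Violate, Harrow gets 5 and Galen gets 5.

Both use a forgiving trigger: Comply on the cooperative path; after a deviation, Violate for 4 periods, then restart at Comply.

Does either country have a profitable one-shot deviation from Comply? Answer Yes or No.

Yes

Comparing payoff streams over the 5 periods until play realigns: cooperate → 10(1+δ+…+δ^4); deviate → 23 + 5(δ+…+δ^4).
Cooperation is sustained iff (10−5)(δ+…+δ^4) ≥ 23−10.
δ+…+δ^4 = 1/6·(1−(1/6)^4)/(1−1/6) = 0.1998, and (23−10)/(10−5) = 2.6000.
0.1998 < 2.6000, so cooperation is not sustainable.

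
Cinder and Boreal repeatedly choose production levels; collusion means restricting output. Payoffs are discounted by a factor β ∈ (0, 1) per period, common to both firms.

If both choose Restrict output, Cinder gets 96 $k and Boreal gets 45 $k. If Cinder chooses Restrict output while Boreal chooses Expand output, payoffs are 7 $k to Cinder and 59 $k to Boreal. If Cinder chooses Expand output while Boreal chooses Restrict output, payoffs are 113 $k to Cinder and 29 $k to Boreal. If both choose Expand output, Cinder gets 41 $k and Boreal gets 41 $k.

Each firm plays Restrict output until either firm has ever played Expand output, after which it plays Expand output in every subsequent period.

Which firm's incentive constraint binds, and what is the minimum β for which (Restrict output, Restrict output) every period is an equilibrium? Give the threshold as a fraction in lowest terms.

Cinder: cooperation gives 96 each period; deviation gives 113 once then 41 forever.
  96/(1−β) ≥ 113 + 41β/(1−β) ⇒ β ≥ 17/72.
Boreal: cooperation gives 45 each period; deviation gives 59 once then 41 forever.
  β ≥ 14/18 = 7/9.
Both must hold, so the binding constraint is Boreal's: β ≥ 7/9.

Boreal; β ≥ 7/9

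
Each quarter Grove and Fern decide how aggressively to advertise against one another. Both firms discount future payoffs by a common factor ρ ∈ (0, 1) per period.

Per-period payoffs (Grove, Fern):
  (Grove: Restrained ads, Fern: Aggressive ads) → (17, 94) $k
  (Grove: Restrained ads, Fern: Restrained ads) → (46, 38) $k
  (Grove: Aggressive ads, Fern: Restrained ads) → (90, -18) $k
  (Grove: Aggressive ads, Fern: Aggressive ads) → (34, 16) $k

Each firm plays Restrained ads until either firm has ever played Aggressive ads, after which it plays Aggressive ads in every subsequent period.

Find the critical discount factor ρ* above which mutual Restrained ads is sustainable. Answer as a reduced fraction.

11/14

For Grove: deviation gain 90−46 = 44, per-period punishment loss 46−34 = 12. IC gives ρ ≥ 44/56 = 11/14.
For Fern: gain 56, loss 22 per period, so ρ ≥ 56/78 = 28/39.
The tighter constraint is Grove's, so cooperation needs ρ ≥ 11/14.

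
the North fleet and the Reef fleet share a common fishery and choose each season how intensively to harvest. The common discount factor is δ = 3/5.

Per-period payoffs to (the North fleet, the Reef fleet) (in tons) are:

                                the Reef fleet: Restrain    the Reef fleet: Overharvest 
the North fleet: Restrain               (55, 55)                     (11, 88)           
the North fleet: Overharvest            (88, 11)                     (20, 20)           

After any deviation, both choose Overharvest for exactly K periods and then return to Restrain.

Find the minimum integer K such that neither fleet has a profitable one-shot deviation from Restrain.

IC: δ(1−δ^K)/(1−δ) ≥ (88−55)/(55−20) = 33/35.
With δ = 3/5: need 1 − δ^K ≥ 33/35·(1−3/5)/(3/5), i.e. δ^K ≤ 0.3714.
Since (3/5)^1 = 0.6000 and (3/5)^2 = 0.3600, the smallest such K is 2.

2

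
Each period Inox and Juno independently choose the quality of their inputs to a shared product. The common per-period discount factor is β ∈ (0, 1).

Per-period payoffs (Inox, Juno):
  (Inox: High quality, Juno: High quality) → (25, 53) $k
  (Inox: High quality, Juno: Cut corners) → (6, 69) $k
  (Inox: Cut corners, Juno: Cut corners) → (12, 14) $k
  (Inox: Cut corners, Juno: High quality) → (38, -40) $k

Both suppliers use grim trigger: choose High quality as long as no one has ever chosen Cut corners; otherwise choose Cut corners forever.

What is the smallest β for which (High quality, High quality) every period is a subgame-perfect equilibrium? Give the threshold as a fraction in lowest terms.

Inox's threshold: (38−25)/(38−12) = 1/2.
Juno's threshold: (69−53)/(69−14) = 16/55.
1/2 > 16/55, so Inox binds and β* = 1/2.

1/2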